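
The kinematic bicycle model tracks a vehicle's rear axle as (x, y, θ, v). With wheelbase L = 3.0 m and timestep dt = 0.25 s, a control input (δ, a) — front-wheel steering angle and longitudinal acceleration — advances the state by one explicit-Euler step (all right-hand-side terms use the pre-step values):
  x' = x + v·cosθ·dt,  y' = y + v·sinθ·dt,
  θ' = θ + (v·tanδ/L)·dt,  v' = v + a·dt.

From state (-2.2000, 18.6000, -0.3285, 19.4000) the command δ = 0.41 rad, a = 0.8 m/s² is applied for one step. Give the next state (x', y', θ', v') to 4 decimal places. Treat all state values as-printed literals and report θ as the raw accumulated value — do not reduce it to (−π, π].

(2.3907, 17.0353, 0.3742, 19.6000)

x' = -2.2000 + 19.4000·cos(-0.3285)·0.25 = 2.3907
y' = 18.6000 + 19.4000·sin(-0.3285)·0.25 = 17.0353
θ' = -0.3285 + (19.4000/3.0)·tan(0.41)·0.25 = 0.3742
v' = 19.4000 + 0.8000·0.25 = 19.6000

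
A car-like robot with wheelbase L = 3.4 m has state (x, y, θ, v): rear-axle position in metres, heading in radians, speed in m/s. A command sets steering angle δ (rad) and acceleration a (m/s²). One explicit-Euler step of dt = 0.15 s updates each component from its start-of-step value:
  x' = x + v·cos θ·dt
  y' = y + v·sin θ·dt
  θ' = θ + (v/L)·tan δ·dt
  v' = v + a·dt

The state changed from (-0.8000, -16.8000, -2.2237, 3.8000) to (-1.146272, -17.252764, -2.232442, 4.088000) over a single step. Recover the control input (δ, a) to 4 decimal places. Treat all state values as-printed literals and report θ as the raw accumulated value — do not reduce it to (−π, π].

δ = -0.0521, a = 1.9200

a = (v'−v)/dt = (0.288000)/0.15 = 1.9200
Δθ = θ'−θ = -0.008742;  (v·dt/L) = 3.8000·0.15/3.4 = 0.167647
tan δ = Δθ·L/(v·dt) = -0.052145  →  δ = -0.0521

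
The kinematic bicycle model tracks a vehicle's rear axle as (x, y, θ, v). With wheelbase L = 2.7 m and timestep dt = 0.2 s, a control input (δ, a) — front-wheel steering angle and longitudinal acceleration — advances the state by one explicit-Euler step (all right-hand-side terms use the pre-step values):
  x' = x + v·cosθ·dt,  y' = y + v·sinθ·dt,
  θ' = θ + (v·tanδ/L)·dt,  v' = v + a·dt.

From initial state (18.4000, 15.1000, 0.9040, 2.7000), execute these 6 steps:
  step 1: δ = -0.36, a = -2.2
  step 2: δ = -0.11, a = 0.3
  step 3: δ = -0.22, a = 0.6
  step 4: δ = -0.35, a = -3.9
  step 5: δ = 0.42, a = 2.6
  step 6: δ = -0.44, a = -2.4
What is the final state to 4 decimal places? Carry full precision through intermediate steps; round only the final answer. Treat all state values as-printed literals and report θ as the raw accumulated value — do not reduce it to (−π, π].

(20.2775, 17.0499, 0.6847, 1.7000)

after step 1 (δ=-0.36, a=-2.2): (18.733975, 15.524336, 0.828719, 2.260000)
after step 2 (δ=-0.11, a=0.3): (19.039445, 15.857490, 0.810230, 2.320000)
after step 3 (δ=-0.22, a=0.6): (19.359295, 16.193633, 0.771801, 2.440000)
after step 4 (δ=-0.35, a=-3.9): (19.709024, 16.533977, 0.705825, 1.660000)
after step 5 (δ=0.42, a=2.6): (19.961701, 16.749333, 0.760737, 2.180000)
after step 6 (δ=-0.44, a=-2.4): (20.277508, 17.049935, 0.684715, 1.700000)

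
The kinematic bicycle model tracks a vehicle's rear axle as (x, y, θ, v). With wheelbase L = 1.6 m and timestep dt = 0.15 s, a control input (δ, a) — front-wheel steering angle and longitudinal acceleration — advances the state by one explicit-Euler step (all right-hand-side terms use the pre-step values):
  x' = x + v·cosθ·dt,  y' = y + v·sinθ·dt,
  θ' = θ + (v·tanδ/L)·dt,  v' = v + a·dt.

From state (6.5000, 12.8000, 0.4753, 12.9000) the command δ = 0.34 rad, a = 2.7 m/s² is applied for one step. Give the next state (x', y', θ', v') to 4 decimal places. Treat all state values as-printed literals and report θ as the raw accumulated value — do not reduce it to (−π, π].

(8.2205, 13.6855, 0.9031, 13.3050)

x' = 6.5000 + 12.9000·cos(0.4753)·0.15 = 8.2205
y' = 12.8000 + 12.9000·sin(0.4753)·0.15 = 13.6855
θ' = 0.4753 + (12.9000/1.6)·tan(0.34)·0.15 = 0.9031
v' = 12.9000 + 2.7000·0.15 = 13.3050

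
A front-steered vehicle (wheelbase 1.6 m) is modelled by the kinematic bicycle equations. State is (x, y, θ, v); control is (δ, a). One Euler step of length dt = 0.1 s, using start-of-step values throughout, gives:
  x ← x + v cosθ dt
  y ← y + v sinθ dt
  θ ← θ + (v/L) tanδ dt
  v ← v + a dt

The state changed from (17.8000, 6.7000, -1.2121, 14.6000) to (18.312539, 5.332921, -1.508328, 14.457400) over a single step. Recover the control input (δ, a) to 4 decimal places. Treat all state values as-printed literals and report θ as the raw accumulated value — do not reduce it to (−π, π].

a = (v'−v)/dt = (-0.142600)/0.1 = -1.4260
Δθ = θ'−θ = -0.296228;  (v·dt/L) = 14.6000·0.1/1.6 = 0.912500
tan δ = Δθ·L/(v·dt) = -0.324633  →  δ = -0.3139

δ = -0.3139, a = -1.4260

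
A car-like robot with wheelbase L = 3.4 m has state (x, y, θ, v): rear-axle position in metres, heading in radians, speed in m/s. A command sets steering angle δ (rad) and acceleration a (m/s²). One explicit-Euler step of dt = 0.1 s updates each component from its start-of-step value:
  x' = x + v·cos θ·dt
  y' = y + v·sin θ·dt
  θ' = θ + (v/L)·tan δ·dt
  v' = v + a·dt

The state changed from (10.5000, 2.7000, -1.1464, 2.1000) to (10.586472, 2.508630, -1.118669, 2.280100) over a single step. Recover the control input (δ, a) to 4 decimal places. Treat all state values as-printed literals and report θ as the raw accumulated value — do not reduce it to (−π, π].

δ = 0.4220, a = 1.8010

a = (v'−v)/dt = (0.180100)/0.1 = 1.8010
Δθ = θ'−θ = 0.027731;  (v·dt/L) = 2.1000·0.1/3.4 = 0.061765
tan δ = Δθ·L/(v·dt) = 0.448978  →  δ = 0.4220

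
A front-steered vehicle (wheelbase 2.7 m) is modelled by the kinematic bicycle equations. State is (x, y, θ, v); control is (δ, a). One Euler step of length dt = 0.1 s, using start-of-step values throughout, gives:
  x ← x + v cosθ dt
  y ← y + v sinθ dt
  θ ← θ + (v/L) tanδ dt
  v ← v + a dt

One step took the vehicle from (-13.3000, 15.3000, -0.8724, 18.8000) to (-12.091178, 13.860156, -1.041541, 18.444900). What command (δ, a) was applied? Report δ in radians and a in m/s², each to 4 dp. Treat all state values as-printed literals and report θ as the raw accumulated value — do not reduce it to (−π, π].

a = (v'−v)/dt = (-0.355100)/0.1 = -3.5510
Δθ = θ'−θ = -0.169141;  (v·dt/L) = 18.8000·0.1/2.7 = 0.696296
tan δ = Δθ·L/(v·dt) = -0.242915  →  δ = -0.2383

δ = -0.2383, a = -3.5510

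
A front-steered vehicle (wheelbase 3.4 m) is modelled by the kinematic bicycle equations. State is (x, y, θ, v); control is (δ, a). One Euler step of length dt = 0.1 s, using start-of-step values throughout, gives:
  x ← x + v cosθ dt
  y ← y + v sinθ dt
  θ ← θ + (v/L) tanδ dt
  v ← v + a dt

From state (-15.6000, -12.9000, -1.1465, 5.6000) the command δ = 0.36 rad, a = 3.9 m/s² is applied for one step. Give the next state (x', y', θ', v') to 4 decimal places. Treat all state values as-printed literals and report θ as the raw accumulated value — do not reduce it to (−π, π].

x' = -15.6000 + 5.6000·cos(-1.1465)·0.1 = -15.3695
y' = -12.9000 + 5.6000·sin(-1.1465)·0.1 = -13.4103
θ' = -1.1465 + (5.6000/3.4)·tan(0.36)·0.1 = -1.0845
v' = 5.6000 + 3.9000·0.1 = 5.9900

(-15.3695, -13.4103, -1.0845, 5.9900)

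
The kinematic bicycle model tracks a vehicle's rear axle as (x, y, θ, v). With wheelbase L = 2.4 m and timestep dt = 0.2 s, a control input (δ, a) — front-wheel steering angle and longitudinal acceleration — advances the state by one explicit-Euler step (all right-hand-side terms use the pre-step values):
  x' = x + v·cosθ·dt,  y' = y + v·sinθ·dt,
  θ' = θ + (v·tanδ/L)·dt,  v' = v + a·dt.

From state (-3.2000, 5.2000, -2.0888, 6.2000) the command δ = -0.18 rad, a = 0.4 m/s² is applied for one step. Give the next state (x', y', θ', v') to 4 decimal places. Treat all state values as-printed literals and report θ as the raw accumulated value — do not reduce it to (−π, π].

(-3.8140, 4.1227, -2.1828, 6.2800)

x' = -3.2000 + 6.2000·cos(-2.0888)·0.2 = -3.8140
y' = 5.2000 + 6.2000·sin(-2.0888)·0.2 = 4.1227
θ' = -2.0888 + (6.2000/2.4)·tan(-0.18)·0.2 = -2.1828
v' = 6.2000 + 0.4000·0.2 = 6.2800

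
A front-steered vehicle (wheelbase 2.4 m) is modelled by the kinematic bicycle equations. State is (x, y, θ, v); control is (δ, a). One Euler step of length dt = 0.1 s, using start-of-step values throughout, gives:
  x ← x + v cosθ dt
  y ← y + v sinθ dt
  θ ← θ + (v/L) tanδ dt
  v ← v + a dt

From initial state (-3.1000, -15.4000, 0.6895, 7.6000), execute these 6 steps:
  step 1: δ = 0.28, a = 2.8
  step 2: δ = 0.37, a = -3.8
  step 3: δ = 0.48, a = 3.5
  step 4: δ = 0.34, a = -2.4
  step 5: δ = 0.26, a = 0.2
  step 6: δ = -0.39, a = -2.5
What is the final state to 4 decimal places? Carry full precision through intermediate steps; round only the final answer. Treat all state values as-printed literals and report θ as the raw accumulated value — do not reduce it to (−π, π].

after step 1 (δ=0.28, a=2.8): (-2.513611, -14.916525, 0.780559, 7.880000)
after step 2 (δ=0.37, a=-3.8): (-1.953721, -14.362028, 0.907907, 7.500000)
after step 3 (δ=0.48, a=3.5): (-1.492174, -13.770864, 1.070598, 7.850000)
after step 4 (δ=0.34, a=-2.4): (-1.115688, -13.082037, 1.186300, 7.610000)
after step 5 (δ=0.26, a=0.2): (-0.830243, -12.376599, 1.270651, 7.630000)
after step 6 (δ=-0.39, a=-2.5): (-0.604654, -11.647711, 1.139969, 7.380000)

(-0.6047, -11.6477, 1.1400, 7.3800)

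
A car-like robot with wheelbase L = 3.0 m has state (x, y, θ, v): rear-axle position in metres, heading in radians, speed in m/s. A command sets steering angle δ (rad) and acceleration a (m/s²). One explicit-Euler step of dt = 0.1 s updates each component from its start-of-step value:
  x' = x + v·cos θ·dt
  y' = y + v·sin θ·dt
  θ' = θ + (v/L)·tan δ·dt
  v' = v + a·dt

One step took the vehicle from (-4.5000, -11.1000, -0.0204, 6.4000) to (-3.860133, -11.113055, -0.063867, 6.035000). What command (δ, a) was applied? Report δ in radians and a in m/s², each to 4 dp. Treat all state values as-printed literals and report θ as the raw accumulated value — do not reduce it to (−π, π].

δ = -0.2010, a = -3.6500

a = (v'−v)/dt = (-0.365000)/0.1 = -3.6500
Δθ = θ'−θ = -0.043467;  (v·dt/L) = 6.4000·0.1/3.0 = 0.213333
tan δ = Δθ·L/(v·dt) = -0.203752  →  δ = -0.2010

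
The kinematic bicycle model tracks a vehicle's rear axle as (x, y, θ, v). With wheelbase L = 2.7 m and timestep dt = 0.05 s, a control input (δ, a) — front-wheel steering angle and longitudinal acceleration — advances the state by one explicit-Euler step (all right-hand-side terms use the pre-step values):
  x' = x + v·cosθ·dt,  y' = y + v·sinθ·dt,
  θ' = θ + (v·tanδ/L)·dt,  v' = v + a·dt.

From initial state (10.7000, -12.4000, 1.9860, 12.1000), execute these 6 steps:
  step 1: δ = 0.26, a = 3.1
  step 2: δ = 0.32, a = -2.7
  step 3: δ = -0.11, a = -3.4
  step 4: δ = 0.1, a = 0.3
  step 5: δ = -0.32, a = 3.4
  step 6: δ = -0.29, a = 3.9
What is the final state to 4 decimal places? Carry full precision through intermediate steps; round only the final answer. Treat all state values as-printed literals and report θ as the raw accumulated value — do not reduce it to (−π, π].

after step 1 (δ=0.26, a=3.1): (10.455957, -11.846404, 2.045609, 12.255000)
after step 2 (δ=0.32, a=-2.7): (10.175826, -11.301438, 2.120816, 12.120000)
after step 3 (δ=-0.11, a=-3.4): (9.859067, -10.784814, 2.096027, 11.950000)
after step 4 (δ=0.1, a=0.3): (9.559473, -10.267852, 2.118230, 11.965000)
after step 5 (δ=-0.32, a=3.4): (9.248086, -9.757028, 2.044803, 12.135000)
after step 6 (δ=-0.29, a=3.9): (8.971132, -9.217174, 1.977743, 12.330000)

(8.9711, -9.2172, 1.9777, 12.3300)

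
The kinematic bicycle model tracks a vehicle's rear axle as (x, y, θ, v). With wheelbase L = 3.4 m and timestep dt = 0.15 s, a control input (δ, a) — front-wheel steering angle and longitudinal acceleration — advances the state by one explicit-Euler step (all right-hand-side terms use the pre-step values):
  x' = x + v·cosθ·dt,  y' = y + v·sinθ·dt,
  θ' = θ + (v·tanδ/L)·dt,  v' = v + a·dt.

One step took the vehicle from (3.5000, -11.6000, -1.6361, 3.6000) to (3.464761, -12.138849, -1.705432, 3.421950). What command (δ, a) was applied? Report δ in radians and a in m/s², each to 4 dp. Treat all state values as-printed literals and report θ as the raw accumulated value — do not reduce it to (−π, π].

δ = -0.4116, a = -1.1870

a = (v'−v)/dt = (-0.178050)/0.15 = -1.1870
Δθ = θ'−θ = -0.069332;  (v·dt/L) = 3.6000·0.15/3.4 = 0.158824
tan δ = Δθ·L/(v·dt) = -0.436535  →  δ = -0.4116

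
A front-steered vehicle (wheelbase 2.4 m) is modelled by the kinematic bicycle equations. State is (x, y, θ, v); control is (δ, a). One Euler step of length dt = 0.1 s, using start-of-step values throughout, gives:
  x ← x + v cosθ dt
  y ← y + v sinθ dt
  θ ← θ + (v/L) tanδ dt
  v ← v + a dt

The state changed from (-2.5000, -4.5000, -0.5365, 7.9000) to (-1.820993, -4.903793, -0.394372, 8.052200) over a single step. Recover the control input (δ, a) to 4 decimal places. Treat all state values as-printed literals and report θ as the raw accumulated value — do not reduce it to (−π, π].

a = (v'−v)/dt = (0.152200)/0.1 = 1.5220
Δθ = θ'−θ = 0.142128;  (v·dt/L) = 7.9000·0.1/2.4 = 0.329167
tan δ = Δθ·L/(v·dt) = 0.431781  →  δ = 0.4076

δ = 0.4076, a = 1.5220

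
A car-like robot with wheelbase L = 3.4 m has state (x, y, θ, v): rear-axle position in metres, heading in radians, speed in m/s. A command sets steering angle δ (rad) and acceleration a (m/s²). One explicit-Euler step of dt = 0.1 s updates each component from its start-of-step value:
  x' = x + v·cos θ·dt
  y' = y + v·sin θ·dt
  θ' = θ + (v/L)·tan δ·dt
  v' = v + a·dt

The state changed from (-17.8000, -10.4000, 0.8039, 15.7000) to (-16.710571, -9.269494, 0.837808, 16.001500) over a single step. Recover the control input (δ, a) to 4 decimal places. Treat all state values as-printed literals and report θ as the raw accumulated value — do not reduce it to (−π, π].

a = (v'−v)/dt = (0.301500)/0.1 = 3.0150
Δθ = θ'−θ = 0.033908;  (v·dt/L) = 15.7000·0.1/3.4 = 0.461765
tan δ = Δθ·L/(v·dt) = 0.073431  →  δ = 0.0733

δ = 0.0733, a = 3.0150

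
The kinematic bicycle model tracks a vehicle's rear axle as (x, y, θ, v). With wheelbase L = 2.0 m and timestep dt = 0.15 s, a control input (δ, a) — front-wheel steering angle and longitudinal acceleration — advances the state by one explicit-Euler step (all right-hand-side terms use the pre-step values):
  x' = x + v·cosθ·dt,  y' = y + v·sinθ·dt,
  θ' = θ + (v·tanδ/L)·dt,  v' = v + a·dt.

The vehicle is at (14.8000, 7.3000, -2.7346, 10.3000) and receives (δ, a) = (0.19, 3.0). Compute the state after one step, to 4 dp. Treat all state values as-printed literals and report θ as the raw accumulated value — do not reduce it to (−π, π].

(13.3812, 6.6884, -2.5860, 10.7500)

x' = 14.8000 + 10.3000·cos(-2.7346)·0.15 = 13.3812
y' = 7.3000 + 10.3000·sin(-2.7346)·0.15 = 6.6884
θ' = -2.7346 + (10.3000/2.0)·tan(0.19)·0.15 = -2.5860
v' = 10.3000 + 3.0000·0.15 = 10.7500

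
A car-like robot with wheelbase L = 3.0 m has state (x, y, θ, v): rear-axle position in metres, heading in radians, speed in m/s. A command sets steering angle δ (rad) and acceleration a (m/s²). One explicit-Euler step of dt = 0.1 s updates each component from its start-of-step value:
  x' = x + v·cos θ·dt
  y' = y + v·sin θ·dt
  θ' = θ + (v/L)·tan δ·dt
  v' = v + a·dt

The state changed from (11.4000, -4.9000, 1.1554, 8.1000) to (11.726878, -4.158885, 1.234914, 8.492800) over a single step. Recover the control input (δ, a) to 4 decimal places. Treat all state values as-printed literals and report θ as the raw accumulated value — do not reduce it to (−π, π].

a = (v'−v)/dt = (0.392800)/0.1 = 3.9280
Δθ = θ'−θ = 0.079514;  (v·dt/L) = 8.1000·0.1/3.0 = 0.270000
tan δ = Δθ·L/(v·dt) = 0.294496  →  δ = 0.2864

δ = 0.2864, a = 3.9280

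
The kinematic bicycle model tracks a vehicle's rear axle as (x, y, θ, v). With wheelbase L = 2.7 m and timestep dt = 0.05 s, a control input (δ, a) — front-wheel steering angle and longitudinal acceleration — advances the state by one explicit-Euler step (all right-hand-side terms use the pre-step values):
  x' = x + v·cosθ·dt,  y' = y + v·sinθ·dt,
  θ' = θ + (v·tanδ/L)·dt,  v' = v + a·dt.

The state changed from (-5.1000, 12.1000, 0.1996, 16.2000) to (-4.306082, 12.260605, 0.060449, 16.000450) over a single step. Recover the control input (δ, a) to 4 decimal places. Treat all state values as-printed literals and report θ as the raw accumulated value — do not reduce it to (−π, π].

a = (v'−v)/dt = (-0.199550)/0.05 = -3.9910
Δθ = θ'−θ = -0.139151;  (v·dt/L) = 16.2000·0.05/2.7 = 0.300000
tan δ = Δθ·L/(v·dt) = -0.463837  →  δ = -0.4343

δ = -0.4343, a = -3.9910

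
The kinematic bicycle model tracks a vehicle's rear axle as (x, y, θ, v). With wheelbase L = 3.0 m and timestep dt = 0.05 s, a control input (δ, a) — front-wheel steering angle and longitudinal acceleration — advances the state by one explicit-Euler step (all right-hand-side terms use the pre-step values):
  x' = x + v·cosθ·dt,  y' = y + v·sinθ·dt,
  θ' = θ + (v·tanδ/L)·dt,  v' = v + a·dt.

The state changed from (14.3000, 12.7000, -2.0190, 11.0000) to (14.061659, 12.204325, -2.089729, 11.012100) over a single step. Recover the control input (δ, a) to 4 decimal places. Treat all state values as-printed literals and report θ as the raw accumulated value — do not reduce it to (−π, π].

a = (v'−v)/dt = (0.012100)/0.05 = 0.2420
Δθ = θ'−θ = -0.070729;  (v·dt/L) = 11.0000·0.05/3.0 = 0.183333
tan δ = Δθ·L/(v·dt) = -0.385795  →  δ = -0.3682

δ = -0.3682, a = 0.2420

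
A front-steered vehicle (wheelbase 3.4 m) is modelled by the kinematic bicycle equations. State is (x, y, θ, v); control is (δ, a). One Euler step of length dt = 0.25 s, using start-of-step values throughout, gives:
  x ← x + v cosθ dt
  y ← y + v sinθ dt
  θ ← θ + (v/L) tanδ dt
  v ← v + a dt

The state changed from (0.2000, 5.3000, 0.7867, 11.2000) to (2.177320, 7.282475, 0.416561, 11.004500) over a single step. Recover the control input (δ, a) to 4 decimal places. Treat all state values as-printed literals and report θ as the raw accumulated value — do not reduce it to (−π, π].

δ = -0.4224, a = -0.7820

a = (v'−v)/dt = (-0.195500)/0.25 = -0.7820
Δθ = θ'−θ = -0.370139;  (v·dt/L) = 11.2000·0.25/3.4 = 0.823529
tan δ = Δθ·L/(v·dt) = -0.449454  →  δ = -0.4224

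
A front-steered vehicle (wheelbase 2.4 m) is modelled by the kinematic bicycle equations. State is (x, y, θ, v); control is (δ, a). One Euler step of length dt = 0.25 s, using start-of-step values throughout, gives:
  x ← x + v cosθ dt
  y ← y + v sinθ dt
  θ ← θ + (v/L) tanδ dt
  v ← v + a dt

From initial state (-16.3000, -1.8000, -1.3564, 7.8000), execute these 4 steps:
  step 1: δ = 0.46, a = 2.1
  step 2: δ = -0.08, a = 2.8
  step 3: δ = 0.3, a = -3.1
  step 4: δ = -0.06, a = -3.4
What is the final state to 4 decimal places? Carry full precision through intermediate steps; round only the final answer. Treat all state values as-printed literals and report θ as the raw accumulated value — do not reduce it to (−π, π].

after step 1 (δ=0.46, a=2.1): (-15.885123, -3.705355, -0.953848, 8.325000)
after step 2 (δ=-0.08, a=2.8): (-14.681018, -5.402922, -1.023371, 9.025000)
after step 3 (δ=0.3, a=-3.1): (-13.506662, -7.329460, -0.732563, 8.250000)
after step 4 (δ=-0.06, a=-3.4): (-11.973270, -8.708813, -0.784187, 7.400000)

(-11.9733, -8.7088, -0.7842, 7.4000)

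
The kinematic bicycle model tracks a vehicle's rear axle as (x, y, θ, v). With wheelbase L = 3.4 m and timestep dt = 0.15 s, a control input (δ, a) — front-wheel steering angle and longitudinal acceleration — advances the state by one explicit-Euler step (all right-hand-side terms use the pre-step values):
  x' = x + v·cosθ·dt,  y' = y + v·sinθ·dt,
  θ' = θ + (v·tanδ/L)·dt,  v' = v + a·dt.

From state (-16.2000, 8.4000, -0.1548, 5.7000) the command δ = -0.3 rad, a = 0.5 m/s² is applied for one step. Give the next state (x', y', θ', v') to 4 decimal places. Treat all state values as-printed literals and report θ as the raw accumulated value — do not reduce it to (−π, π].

x' = -16.2000 + 5.7000·cos(-0.1548)·0.15 = -15.3552
y' = 8.4000 + 5.7000·sin(-0.1548)·0.15 = 8.2682
θ' = -0.1548 + (5.7000/3.4)·tan(-0.3)·0.15 = -0.2326
v' = 5.7000 + 0.5000·0.15 = 5.7750

(-15.3552, 8.2682, -0.2326, 5.7750)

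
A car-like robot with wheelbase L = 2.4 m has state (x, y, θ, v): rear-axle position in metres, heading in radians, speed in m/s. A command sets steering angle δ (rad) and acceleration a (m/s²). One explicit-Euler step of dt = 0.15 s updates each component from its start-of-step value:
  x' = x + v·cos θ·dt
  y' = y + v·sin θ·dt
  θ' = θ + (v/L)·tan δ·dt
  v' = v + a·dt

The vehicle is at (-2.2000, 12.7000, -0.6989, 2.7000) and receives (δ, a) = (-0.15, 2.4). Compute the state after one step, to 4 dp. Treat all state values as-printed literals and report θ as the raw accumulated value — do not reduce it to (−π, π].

(-1.8900, 12.4394, -0.7244, 3.0600)

x' = -2.2000 + 2.7000·cos(-0.6989)·0.15 = -1.8900
y' = 12.7000 + 2.7000·sin(-0.6989)·0.15 = 12.4394
θ' = -0.6989 + (2.7000/2.4)·tan(-0.15)·0.15 = -0.7244
v' = 2.7000 + 2.4000·0.15 = 3.0600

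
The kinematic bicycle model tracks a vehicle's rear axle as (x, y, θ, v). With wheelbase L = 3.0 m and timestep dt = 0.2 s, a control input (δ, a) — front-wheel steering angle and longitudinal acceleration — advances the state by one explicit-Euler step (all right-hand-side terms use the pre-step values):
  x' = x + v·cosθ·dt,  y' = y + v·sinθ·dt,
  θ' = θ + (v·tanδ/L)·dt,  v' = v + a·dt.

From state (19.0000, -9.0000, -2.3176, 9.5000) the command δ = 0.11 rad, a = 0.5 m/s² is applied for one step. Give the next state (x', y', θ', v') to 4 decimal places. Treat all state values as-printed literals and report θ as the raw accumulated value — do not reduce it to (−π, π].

(17.7093, -10.3943, -2.2477, 9.6000)

x' = 19.0000 + 9.5000·cos(-2.3176)·0.2 = 17.7093
y' = -9.0000 + 9.5000·sin(-2.3176)·0.2 = -10.3943
θ' = -2.3176 + (9.5000/3.0)·tan(0.11)·0.2 = -2.2477
v' = 9.5000 + 0.5000·0.2 = 9.6000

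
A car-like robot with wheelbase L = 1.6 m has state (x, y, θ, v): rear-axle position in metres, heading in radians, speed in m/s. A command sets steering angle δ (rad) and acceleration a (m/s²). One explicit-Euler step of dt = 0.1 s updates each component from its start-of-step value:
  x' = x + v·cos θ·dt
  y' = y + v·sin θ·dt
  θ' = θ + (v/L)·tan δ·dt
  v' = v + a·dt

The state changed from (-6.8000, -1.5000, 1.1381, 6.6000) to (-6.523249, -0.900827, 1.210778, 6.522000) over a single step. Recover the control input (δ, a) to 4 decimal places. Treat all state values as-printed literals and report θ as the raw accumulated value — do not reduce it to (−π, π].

δ = 0.1744, a = -0.7800

a = (v'−v)/dt = (-0.078000)/0.1 = -0.7800
Δθ = θ'−θ = 0.072678;  (v·dt/L) = 6.6000·0.1/1.6 = 0.412500
tan δ = Δθ·L/(v·dt) = 0.176189  →  δ = 0.1744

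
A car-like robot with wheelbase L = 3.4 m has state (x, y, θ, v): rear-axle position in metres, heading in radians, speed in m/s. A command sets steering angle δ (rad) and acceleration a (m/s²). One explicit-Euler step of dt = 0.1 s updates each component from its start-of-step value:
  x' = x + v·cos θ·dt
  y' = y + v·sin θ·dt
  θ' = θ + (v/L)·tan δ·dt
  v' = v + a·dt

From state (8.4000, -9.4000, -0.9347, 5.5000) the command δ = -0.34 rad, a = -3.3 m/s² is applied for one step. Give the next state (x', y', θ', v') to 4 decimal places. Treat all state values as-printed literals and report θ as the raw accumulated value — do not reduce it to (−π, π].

(8.7267, -9.8424, -0.9919, 5.1700)

x' = 8.4000 + 5.5000·cos(-0.9347)·0.1 = 8.7267
y' = -9.4000 + 5.5000·sin(-0.9347)·0.1 = -9.8424
θ' = -0.9347 + (5.5000/3.4)·tan(-0.34)·0.1 = -0.9919
v' = 5.5000 − 3.3000·0.1 = 5.1700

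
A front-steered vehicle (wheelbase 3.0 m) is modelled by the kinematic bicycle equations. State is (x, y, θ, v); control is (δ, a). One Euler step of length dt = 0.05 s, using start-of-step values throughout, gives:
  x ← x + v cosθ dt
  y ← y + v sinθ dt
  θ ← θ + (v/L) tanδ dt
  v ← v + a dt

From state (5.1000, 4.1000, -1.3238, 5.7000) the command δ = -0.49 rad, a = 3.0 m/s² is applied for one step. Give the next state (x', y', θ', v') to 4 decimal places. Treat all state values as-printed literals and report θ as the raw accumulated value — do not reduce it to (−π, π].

x' = 5.1000 + 5.7000·cos(-1.3238)·0.05 = 5.1697
y' = 4.1000 + 5.7000·sin(-1.3238)·0.05 = 3.8236
θ' = -1.3238 + (5.7000/3.0)·tan(-0.49)·0.05 = -1.3745
v' = 5.7000 + 3.0000·0.05 = 5.8500

(5.1697, 3.8236, -1.3745, 5.8500)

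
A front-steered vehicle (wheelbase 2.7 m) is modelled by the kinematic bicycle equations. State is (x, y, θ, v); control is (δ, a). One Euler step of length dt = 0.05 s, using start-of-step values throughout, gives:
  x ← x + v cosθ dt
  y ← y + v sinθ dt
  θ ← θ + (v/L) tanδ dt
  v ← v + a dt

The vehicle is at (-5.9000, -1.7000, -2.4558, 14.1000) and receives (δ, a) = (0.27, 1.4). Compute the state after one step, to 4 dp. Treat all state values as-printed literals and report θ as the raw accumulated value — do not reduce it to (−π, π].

(-6.4456, -2.1465, -2.3835, 14.1700)

x' = -5.9000 + 14.1000·cos(-2.4558)·0.05 = -6.4456
y' = -1.7000 + 14.1000·sin(-2.4558)·0.05 = -2.1465
θ' = -2.4558 + (14.1000/2.7)·tan(0.27)·0.05 = -2.3835
v' = 14.1000 + 1.4000·0.05 = 14.1700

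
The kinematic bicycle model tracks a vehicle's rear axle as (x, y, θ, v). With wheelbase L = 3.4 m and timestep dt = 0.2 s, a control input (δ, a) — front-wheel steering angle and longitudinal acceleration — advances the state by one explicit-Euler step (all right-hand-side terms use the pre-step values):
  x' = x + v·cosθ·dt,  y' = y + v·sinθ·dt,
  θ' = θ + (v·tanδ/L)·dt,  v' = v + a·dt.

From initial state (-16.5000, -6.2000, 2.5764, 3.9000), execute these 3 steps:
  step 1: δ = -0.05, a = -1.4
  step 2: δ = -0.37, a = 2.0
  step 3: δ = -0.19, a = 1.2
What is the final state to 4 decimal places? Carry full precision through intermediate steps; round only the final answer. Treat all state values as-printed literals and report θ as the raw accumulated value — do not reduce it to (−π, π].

(-18.4011, -4.8950, 2.4368, 4.2600)

after step 1 (δ=-0.05, a=-1.4): (-17.158699, -5.782249, 2.564920, 3.620000)
after step 2 (δ=-0.37, a=2.0): (-17.765614, -5.387497, 2.482328, 4.020000)
after step 3 (δ=-0.19, a=1.2): (-18.401130, -4.895018, 2.436850, 4.260000)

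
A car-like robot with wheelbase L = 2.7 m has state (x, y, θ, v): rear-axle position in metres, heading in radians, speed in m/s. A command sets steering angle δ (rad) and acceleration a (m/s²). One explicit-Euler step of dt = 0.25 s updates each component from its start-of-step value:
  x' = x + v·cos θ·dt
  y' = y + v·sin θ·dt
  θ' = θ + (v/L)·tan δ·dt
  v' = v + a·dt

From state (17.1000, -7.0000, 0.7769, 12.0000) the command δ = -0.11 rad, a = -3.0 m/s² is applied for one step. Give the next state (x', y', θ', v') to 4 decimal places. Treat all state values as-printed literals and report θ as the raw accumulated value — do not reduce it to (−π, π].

(19.2393, -4.8968, 0.6542, 11.2500)

x' = 17.1000 + 12.0000·cos(0.7769)·0.25 = 19.2393
y' = -7.0000 + 12.0000·sin(0.7769)·0.25 = -4.8968
θ' = 0.7769 + (12.0000/2.7)·tan(-0.11)·0.25 = 0.6542
v' = 12.0000 − 3.0000·0.25 = 11.2500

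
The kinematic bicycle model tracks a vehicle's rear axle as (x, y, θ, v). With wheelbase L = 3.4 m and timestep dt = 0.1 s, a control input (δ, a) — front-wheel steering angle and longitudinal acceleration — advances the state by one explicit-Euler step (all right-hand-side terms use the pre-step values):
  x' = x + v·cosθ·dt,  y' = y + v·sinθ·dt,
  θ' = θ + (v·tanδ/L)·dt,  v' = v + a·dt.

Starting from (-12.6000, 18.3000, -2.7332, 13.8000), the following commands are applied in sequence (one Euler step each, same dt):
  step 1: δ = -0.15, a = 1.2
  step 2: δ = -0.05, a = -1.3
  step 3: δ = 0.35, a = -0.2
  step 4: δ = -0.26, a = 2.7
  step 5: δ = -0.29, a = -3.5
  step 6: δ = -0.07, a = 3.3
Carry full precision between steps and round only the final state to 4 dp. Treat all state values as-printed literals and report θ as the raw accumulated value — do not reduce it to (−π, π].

after step 1 (δ=-0.15, a=1.2): (-13.866509, 17.751954, -2.794543, 13.920000)
after step 2 (δ=-0.05, a=-1.3): (-15.175519, 17.278501, -2.815031, 13.790000)
after step 3 (δ=0.35, a=-0.2): (-16.481640, 16.836133, -2.666980, 13.770000)
after step 4 (δ=-0.26, a=2.7): (-17.706439, 16.206852, -2.774718, 14.040000)
after step 5 (δ=-0.29, a=-3.5): (-19.017007, 15.703238, -2.897945, 13.690000)
after step 6 (δ=-0.07, a=3.3): (-20.345573, 15.372975, -2.926177, 14.020000)

(-20.3456, 15.3730, -2.9262, 14.0200)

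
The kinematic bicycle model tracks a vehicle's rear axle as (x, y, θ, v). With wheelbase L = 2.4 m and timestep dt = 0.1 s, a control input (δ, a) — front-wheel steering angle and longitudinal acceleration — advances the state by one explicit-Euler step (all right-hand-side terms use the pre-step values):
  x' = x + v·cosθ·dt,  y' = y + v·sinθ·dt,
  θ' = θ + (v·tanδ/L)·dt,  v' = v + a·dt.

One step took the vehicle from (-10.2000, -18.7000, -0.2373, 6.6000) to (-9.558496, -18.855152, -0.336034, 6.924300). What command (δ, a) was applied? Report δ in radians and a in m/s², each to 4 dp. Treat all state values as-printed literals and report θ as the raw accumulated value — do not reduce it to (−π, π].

a = (v'−v)/dt = (0.324300)/0.1 = 3.2430
Δθ = θ'−θ = -0.098734;  (v·dt/L) = 6.6000·0.1/2.4 = 0.275000
tan δ = Δθ·L/(v·dt) = -0.359033  →  δ = -0.3447

δ = -0.3447, a = 3.2430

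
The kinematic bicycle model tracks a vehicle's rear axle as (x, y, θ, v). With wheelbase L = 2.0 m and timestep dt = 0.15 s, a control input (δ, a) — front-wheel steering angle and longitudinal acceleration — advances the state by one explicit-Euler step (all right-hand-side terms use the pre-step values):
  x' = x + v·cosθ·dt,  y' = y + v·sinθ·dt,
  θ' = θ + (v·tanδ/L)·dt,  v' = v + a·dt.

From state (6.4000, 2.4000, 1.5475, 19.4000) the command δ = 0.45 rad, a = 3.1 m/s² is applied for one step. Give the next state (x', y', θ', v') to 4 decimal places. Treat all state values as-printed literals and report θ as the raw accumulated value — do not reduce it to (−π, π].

x' = 6.4000 + 19.4000·cos(1.5475)·0.15 = 6.4678
y' = 2.4000 + 19.4000·sin(1.5475)·0.15 = 5.3092
θ' = 1.5475 + (19.4000/2.0)·tan(0.45)·0.15 = 2.2503
v' = 19.4000 + 3.1000·0.15 = 19.8650

(6.4678, 5.3092, 2.2503, 19.8650)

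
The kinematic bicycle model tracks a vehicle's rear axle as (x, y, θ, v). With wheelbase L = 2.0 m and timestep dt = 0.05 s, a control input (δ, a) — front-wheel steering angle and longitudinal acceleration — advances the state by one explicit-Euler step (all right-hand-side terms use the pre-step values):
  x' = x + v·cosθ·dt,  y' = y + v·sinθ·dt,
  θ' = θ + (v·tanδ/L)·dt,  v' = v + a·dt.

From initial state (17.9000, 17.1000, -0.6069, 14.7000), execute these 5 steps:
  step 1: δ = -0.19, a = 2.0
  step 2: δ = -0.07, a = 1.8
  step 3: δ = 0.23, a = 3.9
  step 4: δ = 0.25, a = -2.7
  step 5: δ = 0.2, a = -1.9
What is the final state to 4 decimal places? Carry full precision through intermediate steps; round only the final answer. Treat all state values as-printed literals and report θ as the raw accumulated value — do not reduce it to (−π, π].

after step 1 (δ=-0.19, a=2.0): (18.503744, 16.680812, -0.677578, 14.800000)
after step 2 (δ=-0.07, a=1.8): (19.080273, 16.216900, -0.703520, 14.890000)
after step 3 (δ=0.23, a=3.9): (19.648006, 15.735279, -0.616360, 15.085000)
after step 4 (δ=0.25, a=-2.7): (20.263465, 15.299271, -0.520064, 14.950000)
after step 5 (δ=0.2, a=-1.9): (20.912136, 14.927811, -0.444301, 14.855000)

(20.9121, 14.9278, -0.4443, 14.8550)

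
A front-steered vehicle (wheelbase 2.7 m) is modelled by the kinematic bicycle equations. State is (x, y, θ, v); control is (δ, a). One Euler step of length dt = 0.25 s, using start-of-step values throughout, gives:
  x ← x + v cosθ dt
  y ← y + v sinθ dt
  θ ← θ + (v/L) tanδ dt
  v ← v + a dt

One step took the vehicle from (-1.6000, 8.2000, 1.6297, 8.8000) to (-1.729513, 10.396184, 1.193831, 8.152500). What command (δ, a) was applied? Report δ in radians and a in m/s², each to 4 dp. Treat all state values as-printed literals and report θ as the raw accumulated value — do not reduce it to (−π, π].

δ = -0.4912, a = -2.5900

a = (v'−v)/dt = (-0.647500)/0.25 = -2.5900
Δθ = θ'−θ = -0.435869;  (v·dt/L) = 8.8000·0.25/2.7 = 0.814815
tan δ = Δθ·L/(v·dt) = -0.534930  →  δ = -0.4912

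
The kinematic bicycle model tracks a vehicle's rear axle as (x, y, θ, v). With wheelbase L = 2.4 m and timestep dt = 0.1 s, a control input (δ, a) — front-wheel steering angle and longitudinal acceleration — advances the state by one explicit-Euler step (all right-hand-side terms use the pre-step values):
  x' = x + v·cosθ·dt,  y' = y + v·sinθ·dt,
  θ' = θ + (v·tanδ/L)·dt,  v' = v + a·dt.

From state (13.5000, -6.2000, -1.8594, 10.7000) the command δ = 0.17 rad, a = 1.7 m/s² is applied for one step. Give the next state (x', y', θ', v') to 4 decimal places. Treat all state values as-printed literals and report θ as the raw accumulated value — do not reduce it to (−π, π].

x' = 13.5000 + 10.7000·cos(-1.8594)·0.1 = 13.1955
y' = -6.2000 + 10.7000·sin(-1.8594)·0.1 = -7.2257
θ' = -1.8594 + (10.7000/2.4)·tan(0.17)·0.1 = -1.7829
v' = 10.7000 + 1.7000·0.1 = 10.8700

(13.1955, -7.2257, -1.7829, 10.8700)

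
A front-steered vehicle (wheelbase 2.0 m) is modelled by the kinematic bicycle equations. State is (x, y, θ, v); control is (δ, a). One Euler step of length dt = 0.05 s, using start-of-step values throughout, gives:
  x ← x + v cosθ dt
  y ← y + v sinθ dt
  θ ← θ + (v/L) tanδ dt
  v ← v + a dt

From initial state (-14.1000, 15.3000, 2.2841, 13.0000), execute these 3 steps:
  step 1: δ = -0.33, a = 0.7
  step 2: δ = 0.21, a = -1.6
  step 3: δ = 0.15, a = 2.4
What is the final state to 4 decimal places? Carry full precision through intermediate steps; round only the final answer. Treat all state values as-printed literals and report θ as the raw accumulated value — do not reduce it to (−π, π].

after step 1 (δ=-0.33, a=0.7): (-14.525318, 15.791533, 2.172779, 13.035000)
after step 2 (δ=0.21, a=-1.6): (-14.894390, 16.328714, 2.242237, 12.955000)
after step 3 (δ=0.15, a=2.4): (-15.297365, 16.835855, 2.291186, 13.075000)

(-15.2974, 16.8359, 2.2912, 13.0750)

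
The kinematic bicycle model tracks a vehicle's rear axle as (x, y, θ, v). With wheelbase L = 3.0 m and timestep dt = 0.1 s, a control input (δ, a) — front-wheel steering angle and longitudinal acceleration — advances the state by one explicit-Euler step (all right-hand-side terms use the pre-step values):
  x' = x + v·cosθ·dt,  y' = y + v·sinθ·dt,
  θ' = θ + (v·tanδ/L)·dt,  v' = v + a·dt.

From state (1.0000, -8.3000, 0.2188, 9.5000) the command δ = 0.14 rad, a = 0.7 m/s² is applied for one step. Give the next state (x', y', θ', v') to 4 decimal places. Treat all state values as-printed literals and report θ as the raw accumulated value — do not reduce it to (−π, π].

(1.9274, -8.0938, 0.2634, 9.5700)

x' = 1.0000 + 9.5000·cos(0.2188)·0.1 = 1.9274
y' = -8.3000 + 9.5000·sin(0.2188)·0.1 = -8.0938
θ' = 0.2188 + (9.5000/3.0)·tan(0.14)·0.1 = 0.2634
v' = 9.5000 + 0.7000·0.1 = 9.5700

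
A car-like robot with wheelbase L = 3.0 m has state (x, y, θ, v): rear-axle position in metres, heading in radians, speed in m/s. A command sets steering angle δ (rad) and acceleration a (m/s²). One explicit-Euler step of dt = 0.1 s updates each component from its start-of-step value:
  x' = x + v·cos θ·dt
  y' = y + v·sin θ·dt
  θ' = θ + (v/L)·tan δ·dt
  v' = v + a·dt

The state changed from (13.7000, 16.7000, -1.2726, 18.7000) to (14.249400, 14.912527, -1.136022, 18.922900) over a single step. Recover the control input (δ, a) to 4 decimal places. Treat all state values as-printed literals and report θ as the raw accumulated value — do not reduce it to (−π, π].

δ = 0.2157, a = 2.2290

a = (v'−v)/dt = (0.222900)/0.1 = 2.2290
Δθ = θ'−θ = 0.136578;  (v·dt/L) = 18.7000·0.1/3.0 = 0.623333
tan δ = Δθ·L/(v·dt) = 0.219109  →  δ = 0.2157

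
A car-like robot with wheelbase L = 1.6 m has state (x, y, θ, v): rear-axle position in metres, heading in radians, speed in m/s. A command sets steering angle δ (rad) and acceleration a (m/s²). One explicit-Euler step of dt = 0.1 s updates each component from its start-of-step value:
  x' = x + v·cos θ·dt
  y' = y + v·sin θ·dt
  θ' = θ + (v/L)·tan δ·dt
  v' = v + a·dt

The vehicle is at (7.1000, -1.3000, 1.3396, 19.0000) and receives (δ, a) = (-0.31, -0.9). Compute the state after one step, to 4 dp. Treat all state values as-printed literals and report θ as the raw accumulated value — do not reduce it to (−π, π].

(7.5354, 0.5494, 0.9592, 18.9100)

x' = 7.1000 + 19.0000·cos(1.3396)·0.1 = 7.5354
y' = -1.3000 + 19.0000·sin(1.3396)·0.1 = 0.5494
θ' = 1.3396 + (19.0000/1.6)·tan(-0.31)·0.1 = 0.9592
v' = 19.0000 − 0.9000·0.1 = 18.9100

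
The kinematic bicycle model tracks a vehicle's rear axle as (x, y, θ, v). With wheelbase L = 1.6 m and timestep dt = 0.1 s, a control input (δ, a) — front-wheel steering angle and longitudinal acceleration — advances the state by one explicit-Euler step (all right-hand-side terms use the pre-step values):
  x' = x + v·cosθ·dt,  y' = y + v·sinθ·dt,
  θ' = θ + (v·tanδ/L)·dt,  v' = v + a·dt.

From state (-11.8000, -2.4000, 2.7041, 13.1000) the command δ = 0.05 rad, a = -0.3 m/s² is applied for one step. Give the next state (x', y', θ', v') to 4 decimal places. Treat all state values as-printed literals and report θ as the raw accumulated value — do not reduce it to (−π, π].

x' = -11.8000 + 13.1000·cos(2.7041)·0.1 = -12.9866
y' = -2.4000 + 13.1000·sin(2.7041)·0.1 = -1.8450
θ' = 2.7041 + (13.1000/1.6)·tan(0.05)·0.1 = 2.7451
v' = 13.1000 − 0.3000·0.1 = 13.0700

(-12.9866, -1.8450, 2.7451, 13.0700)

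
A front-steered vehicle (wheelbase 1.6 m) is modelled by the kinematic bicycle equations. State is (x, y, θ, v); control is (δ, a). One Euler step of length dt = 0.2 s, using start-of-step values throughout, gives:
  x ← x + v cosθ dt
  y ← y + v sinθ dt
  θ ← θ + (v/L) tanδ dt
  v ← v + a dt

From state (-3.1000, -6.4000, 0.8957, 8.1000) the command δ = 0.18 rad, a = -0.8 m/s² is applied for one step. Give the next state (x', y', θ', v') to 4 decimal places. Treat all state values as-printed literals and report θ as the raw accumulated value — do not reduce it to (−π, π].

(-2.0875, -5.1354, 1.0799, 7.9400)

x' = -3.1000 + 8.1000·cos(0.8957)·0.2 = -2.0875
y' = -6.4000 + 8.1000·sin(0.8957)·0.2 = -5.1354
θ' = 0.8957 + (8.1000/1.6)·tan(0.18)·0.2 = 1.0799
v' = 8.1000 − 0.8000·0.2 = 7.9400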